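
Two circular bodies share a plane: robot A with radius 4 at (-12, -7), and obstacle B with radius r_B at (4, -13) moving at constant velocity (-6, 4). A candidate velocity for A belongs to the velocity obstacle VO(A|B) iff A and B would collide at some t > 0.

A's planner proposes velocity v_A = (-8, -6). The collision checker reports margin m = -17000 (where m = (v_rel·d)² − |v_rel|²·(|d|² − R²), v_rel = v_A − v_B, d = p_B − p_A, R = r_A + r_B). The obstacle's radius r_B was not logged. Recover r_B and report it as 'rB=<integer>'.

m = -17000
d = (16, -6);  v_rel = (-2, -10),  |v_rel|² = 104
v_rel×d = (-2)·(-6) − (-10)·(16) = 172
since m = R²·104 − 172²:  R² = (29584 + -17000) / 104 = 121
R = √121 = 11  ⇒  r_B = 11 − 4 = 7

rB=7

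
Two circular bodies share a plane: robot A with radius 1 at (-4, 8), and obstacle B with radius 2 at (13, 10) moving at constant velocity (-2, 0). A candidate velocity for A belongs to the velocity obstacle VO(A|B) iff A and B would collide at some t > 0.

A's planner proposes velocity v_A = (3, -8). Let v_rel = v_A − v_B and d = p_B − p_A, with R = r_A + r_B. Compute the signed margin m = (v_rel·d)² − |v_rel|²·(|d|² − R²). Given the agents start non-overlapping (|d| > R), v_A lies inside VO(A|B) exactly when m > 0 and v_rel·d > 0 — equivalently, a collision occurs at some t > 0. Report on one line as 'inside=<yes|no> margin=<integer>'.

d = (17, 2),  |d|² = 293;  R = 1+2 = 3,  c = 293−3² = 284
v_rel = (5, -8),  |v_rel|² = 89;  v_rel·d = (5)·(17) + (-8)·(2) = 69
89·t² − 138·t + 284 = 0  ⇒  m = 69² − 89·284 = -20515
m = -20515 < 0,  v_rel·d = 69 > 0  ⇒  outside

inside=no margin=-20515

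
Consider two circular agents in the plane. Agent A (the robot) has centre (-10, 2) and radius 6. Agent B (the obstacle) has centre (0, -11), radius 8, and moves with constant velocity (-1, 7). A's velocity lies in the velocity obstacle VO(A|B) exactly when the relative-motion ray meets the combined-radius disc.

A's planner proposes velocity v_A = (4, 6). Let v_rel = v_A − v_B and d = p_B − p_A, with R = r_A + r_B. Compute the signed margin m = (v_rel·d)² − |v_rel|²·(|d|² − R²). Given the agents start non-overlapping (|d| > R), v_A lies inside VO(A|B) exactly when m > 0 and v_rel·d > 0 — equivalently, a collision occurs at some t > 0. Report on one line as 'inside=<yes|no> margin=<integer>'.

d = (10, -13),  |d|² = 269;  R = 6+8 = 14,  c = 269−14² = 73
v_rel = (5, -1),  |v_rel|² = 26;  v_rel·d = (5)·(10) + (-1)·(-13) = 63
26·t² − 126·t + 73 = 0  ⇒  m = 63² − 26·73 = 2071
m = 2071 > 0,  v_rel·d = 63 > 0  ⇒  inside

inside=yes margin=2071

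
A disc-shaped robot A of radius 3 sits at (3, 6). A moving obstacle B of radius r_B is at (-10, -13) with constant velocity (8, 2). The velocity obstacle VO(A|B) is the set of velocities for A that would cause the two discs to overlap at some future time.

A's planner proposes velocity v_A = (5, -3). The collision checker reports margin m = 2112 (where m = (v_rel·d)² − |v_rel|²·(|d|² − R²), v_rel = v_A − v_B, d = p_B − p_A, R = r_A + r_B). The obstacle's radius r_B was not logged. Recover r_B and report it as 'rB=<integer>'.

m = 2112
d = (-13, -19);  v_rel = (-3, -5),  |v_rel|² = 34
v_rel×d = (-3)·(-19) − (-5)·(-13) = -8
since m = R²·34 − (-8)²:  R² = (64 + 2112) / 34 = 64
R = √64 = 8  ⇒  r_B = 8 − 3 = 5

rB=5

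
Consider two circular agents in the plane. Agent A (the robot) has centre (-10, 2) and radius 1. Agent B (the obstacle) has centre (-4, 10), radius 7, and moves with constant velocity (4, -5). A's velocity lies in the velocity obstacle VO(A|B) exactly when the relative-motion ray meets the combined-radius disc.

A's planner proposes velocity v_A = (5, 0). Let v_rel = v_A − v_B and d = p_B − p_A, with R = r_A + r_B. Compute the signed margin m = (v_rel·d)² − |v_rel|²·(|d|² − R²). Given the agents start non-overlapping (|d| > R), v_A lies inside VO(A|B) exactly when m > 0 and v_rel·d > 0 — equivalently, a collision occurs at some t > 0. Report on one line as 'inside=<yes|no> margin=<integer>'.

d = (6, 8),  |d|² = 100;  R = 1+7 = 8,  c = 100−8² = 36
v_rel = (1, 5),  |v_rel|² = 26;  v_rel·d = (1)·(6) + (5)·(8) = 46
26·t² − 92·t + 36 = 0  ⇒  m = 46² − 26·36 = 1180
m = 1180 > 0,  v_rel·d = 46 > 0  ⇒  inside

inside=yes margin=1180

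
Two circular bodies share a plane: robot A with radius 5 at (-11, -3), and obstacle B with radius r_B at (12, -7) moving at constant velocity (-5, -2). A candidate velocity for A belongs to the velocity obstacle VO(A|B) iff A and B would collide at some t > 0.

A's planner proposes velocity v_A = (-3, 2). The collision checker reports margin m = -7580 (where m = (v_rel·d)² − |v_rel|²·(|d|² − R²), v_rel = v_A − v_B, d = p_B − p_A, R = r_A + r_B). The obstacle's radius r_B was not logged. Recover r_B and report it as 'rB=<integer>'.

m = -7580
d = (23, -4);  v_rel = (2, 4),  |v_rel|² = 20
v_rel×d = (2)·(-4) − (4)·(23) = -100
since m = R²·20 − (-100)²:  R² = (10000 + -7580) / 20 = 121
R = √121 = 11  ⇒  r_B = 11 − 5 = 6

rB=6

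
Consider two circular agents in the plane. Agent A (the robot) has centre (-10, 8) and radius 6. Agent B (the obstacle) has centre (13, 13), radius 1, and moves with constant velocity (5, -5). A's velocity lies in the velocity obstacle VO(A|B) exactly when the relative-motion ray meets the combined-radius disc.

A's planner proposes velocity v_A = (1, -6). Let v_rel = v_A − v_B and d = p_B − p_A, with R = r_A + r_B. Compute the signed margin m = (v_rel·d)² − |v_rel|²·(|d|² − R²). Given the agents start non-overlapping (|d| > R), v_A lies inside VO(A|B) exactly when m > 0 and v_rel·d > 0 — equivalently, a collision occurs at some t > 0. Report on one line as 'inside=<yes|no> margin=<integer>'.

d = (23, 5),  |d|² = 554;  R = 6+1 = 7,  c = 554−7² = 505
v_rel = (-4, -1),  |v_rel|² = 17;  v_rel·d = (-4)·(23) + (-1)·(5) = -97
17·t² + 194·t + 505 = 0  ⇒  m = (-97)² − 17·505 = 824
m = 824 > 0,  v_rel·d = -97 < 0  ⇒  outside

inside=no margin=824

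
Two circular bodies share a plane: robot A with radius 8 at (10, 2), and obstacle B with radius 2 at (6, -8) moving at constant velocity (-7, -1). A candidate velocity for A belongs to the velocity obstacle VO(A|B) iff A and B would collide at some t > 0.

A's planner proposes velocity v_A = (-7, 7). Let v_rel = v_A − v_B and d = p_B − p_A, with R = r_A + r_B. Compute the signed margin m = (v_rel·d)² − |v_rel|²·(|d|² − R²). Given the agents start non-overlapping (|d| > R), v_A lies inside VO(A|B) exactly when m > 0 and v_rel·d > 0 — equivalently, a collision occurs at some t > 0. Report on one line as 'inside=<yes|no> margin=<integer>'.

d = (-4, -10),  |d|² = 116;  R = 8+2 = 10,  c = 116−10² = 16
v_rel = (0, 8),  |v_rel|² = 64;  v_rel·d = (0)·(-4) + (8)·(-10) = -80
64·t² + 160·t + 16 = 0  ⇒  m = (-80)² − 64·16 = 5376
m = 5376 > 0,  v_rel·d = -80 < 0  ⇒  outside

inside=no margin=5376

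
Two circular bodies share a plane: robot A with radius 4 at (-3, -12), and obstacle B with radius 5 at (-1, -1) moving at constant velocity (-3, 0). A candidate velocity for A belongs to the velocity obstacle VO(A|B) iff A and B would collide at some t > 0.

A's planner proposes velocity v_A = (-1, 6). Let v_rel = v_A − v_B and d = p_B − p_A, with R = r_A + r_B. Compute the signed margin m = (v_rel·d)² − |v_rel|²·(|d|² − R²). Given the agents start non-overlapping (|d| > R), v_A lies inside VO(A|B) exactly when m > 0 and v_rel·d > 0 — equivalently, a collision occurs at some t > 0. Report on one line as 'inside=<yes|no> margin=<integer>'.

d = (2, 11),  |d|² = 125;  R = 4+5 = 9,  c = 125−9² = 44
v_rel = (2, 6),  |v_rel|² = 40;  v_rel·d = (2)·(2) + (6)·(11) = 70
40·t² − 140·t + 44 = 0  ⇒  m = 70² − 40·44 = 3140
m = 3140 > 0,  v_rel·d = 70 > 0  ⇒  inside

inside=yes margin=3140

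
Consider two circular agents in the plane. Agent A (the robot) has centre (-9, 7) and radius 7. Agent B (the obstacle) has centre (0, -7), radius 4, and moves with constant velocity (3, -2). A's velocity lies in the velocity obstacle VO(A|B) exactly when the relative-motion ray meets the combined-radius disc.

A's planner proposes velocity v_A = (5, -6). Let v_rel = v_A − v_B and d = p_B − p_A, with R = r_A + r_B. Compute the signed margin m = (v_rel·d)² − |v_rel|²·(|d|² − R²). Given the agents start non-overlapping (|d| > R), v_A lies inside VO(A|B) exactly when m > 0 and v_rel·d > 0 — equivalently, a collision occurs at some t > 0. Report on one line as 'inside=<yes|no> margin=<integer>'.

d = (9, -14),  |d|² = 277;  R = 7+4 = 11,  c = 277−11² = 156
v_rel = (2, -4),  |v_rel|² = 20;  v_rel·d = (2)·(9) + (-4)·(-14) = 74
20·t² − 148·t + 156 = 0  ⇒  m = 74² − 20·156 = 2356
m = 2356 > 0,  v_rel·d = 74 > 0  ⇒  inside

inside=yes margin=2356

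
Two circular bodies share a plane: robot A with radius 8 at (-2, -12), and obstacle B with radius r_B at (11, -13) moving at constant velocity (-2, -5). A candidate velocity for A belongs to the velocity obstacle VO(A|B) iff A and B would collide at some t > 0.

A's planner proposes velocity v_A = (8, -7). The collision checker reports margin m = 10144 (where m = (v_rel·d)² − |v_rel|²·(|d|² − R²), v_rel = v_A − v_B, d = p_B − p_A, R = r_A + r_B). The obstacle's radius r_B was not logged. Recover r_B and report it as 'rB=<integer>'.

m = 10144
d = (13, -1);  v_rel = (10, -2),  |v_rel|² = 104
v_rel×d = (10)·(-1) − (-2)·(13) = 16
since m = R²·104 − 16²:  R² = (256 + 10144) / 104 = 100
R = √100 = 10  ⇒  r_B = 10 − 8 = 2

rB=2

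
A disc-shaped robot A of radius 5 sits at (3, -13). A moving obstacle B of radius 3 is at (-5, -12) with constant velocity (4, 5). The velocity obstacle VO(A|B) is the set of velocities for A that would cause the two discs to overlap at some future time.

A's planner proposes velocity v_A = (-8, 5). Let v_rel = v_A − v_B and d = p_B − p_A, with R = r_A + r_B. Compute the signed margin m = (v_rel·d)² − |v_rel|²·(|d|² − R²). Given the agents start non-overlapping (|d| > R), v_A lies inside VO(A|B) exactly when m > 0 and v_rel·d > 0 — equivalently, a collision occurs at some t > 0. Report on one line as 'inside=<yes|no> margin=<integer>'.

d = (-8, 1),  |d|² = 65;  R = 5+3 = 8,  c = 65−8² = 1
v_rel = (-12, 0),  |v_rel|² = 144;  v_rel·d = (-12)·(-8) + (0)·(1) = 96
144·t² − 192·t + 1 = 0  ⇒  m = 96² − 144·1 = 9072
m = 9072 > 0,  v_rel·d = 96 > 0  ⇒  inside

inside=yes margin=9072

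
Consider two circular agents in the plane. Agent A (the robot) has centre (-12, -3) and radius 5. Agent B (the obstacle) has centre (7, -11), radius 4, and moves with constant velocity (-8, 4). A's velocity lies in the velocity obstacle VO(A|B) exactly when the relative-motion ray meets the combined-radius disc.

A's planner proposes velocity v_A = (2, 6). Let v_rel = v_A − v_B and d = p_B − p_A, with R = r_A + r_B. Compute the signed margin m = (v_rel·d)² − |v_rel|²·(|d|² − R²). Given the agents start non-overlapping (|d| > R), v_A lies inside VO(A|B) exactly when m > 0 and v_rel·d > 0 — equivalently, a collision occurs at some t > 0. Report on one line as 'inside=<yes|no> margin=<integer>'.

d = (19, -8),  |d|² = 425;  R = 5+4 = 9,  c = 425−9² = 344
v_rel = (10, 2),  |v_rel|² = 104;  v_rel·d = (10)·(19) + (2)·(-8) = 174
104·t² − 348·t + 344 = 0  ⇒  m = 174² − 104·344 = -5500
m = -5500 < 0,  v_rel·d = 174 > 0  ⇒  outside

inside=no margin=-5500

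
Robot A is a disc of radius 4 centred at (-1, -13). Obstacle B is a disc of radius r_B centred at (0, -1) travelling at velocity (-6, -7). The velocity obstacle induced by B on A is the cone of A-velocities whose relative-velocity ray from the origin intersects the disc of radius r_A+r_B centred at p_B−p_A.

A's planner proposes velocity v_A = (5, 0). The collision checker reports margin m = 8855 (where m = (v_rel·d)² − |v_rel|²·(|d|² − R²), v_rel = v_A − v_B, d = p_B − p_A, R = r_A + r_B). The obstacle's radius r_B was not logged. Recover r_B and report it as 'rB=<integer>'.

m = 8855
d = (1, 12);  v_rel = (11, 7),  |v_rel|² = 170
v_rel×d = (11)·(12) − (7)·(1) = 125
since m = R²·170 − 125²:  R² = (15625 + 8855) / 170 = 144
R = √144 = 12  ⇒  r_B = 12 − 4 = 8

rB=8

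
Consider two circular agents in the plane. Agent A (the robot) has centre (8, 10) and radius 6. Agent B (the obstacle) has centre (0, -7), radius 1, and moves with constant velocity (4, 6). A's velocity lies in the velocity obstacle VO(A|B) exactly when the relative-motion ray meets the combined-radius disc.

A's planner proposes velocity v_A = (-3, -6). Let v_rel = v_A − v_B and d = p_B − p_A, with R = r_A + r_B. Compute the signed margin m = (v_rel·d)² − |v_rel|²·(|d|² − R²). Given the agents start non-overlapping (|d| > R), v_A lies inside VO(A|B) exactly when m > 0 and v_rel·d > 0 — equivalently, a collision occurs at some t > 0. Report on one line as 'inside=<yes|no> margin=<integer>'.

d = (-8, -17),  |d|² = 353;  R = 6+1 = 7,  c = 353−7² = 304
v_rel = (-7, -12),  |v_rel|² = 193;  v_rel·d = (-7)·(-8) + (-12)·(-17) = 260
193·t² − 520·t + 304 = 0  ⇒  m = 260² − 193·304 = 8928
m = 8928 > 0,  v_rel·d = 260 > 0  ⇒  inside

inside=yes margin=8928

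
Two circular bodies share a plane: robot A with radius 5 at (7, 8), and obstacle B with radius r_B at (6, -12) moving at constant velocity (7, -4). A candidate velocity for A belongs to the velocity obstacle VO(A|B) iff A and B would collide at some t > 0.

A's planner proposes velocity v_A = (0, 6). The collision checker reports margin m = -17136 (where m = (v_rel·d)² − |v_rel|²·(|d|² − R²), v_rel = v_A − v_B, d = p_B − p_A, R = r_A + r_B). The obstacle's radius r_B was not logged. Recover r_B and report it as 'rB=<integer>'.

m = -17136
d = (-1, -20);  v_rel = (-7, 10),  |v_rel|² = 149
v_rel×d = (-7)·(-20) − (10)·(-1) = 150
since m = R²·149 − 150²:  R² = (22500 + -17136) / 149 = 36
R = √36 = 6  ⇒  r_B = 6 − 5 = 1

rB=1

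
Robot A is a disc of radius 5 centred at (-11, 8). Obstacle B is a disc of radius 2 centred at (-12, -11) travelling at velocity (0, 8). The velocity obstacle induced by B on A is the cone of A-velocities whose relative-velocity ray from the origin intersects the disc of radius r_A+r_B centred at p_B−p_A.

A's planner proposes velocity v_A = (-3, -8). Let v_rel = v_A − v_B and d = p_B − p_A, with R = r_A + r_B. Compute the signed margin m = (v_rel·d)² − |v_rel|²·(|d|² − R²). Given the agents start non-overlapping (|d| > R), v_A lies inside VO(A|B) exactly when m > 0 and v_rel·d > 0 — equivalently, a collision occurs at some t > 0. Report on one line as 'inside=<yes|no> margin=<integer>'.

d = (-1, -19),  |d|² = 362;  R = 5+2 = 7,  c = 362−7² = 313
v_rel = (-3, -16),  |v_rel|² = 265;  v_rel·d = (-3)·(-1) + (-16)·(-19) = 307
265·t² − 614·t + 313 = 0  ⇒  m = 307² − 265·313 = 11304
m = 11304 > 0,  v_rel·d = 307 > 0  ⇒  inside

inside=yes margin=11304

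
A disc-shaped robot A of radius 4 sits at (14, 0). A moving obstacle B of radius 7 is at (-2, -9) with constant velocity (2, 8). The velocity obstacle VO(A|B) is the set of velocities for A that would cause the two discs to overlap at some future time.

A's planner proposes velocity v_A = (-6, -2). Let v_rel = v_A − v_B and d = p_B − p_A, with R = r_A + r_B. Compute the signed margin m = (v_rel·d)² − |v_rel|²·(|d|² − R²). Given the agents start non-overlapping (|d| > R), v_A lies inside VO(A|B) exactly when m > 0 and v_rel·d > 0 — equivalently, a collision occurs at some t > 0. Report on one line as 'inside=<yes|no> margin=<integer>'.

d = (-16, -9),  |d|² = 337;  R = 4+7 = 11,  c = 337−11² = 216
v_rel = (-8, -10),  |v_rel|² = 164;  v_rel·d = (-8)·(-16) + (-10)·(-9) = 218
164·t² − 436·t + 216 = 0  ⇒  m = 218² − 164·216 = 12100
m = 12100 > 0,  v_rel·d = 218 > 0  ⇒  inside

inside=yes margin=12100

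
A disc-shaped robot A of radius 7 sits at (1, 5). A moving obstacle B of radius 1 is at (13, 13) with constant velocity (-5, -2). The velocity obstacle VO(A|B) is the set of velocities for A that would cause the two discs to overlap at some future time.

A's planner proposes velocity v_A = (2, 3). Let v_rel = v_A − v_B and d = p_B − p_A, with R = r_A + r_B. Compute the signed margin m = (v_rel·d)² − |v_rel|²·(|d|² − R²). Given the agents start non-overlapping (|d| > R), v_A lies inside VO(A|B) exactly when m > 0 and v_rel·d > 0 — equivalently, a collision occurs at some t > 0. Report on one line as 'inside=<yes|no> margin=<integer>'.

d = (12, 8),  |d|² = 208;  R = 7+1 = 8,  c = 208−8² = 144
v_rel = (7, 5),  |v_rel|² = 74;  v_rel·d = (7)·(12) + (5)·(8) = 124
74·t² − 248·t + 144 = 0  ⇒  m = 124² − 74·144 = 4720
m = 4720 > 0,  v_rel·d = 124 > 0  ⇒  inside

inside=yes margin=4720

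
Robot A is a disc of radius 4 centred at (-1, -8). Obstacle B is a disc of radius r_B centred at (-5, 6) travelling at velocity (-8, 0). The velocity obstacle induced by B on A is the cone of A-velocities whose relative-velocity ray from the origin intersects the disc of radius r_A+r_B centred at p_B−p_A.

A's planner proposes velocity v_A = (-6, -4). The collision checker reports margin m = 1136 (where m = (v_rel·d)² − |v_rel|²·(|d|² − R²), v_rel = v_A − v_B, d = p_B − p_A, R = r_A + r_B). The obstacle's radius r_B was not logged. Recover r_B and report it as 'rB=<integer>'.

m = 1136
d = (-4, 14);  v_rel = (2, -4),  |v_rel|² = 20
v_rel×d = (2)·(14) − (-4)·(-4) = 12
since m = R²·20 − 12²:  R² = (144 + 1136) / 20 = 64
R = √64 = 8  ⇒  r_B = 8 − 4 = 4

rB=4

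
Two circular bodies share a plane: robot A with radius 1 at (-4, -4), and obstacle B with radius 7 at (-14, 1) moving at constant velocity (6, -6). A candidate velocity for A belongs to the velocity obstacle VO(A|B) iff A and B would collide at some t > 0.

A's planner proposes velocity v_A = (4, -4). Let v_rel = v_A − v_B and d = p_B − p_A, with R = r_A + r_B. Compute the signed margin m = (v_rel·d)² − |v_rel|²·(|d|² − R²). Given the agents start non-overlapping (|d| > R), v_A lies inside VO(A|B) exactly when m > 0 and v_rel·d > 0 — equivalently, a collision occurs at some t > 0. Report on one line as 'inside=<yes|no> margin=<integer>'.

d = (-10, 5),  |d|² = 125;  R = 1+7 = 8,  c = 125−8² = 61
v_rel = (-2, 2),  |v_rel|² = 8;  v_rel·d = (-2)·(-10) + (2)·(5) = 30
8·t² − 60·t + 61 = 0  ⇒  m = 30² − 8·61 = 412
m = 412 > 0,  v_rel·d = 30 > 0  ⇒  inside

inside=yes margin=412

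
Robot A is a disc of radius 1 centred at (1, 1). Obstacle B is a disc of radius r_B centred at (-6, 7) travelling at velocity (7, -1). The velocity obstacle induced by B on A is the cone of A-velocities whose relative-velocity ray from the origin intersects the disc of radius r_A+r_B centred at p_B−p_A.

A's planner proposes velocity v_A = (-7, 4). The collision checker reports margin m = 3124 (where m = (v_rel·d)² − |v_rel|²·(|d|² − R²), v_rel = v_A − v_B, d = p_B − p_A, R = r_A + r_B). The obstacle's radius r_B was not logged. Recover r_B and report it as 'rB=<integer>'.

m = 3124
d = (-7, 6);  v_rel = (-14, 5),  |v_rel|² = 221
v_rel×d = (-14)·(6) − (5)·(-7) = -49
since m = R²·221 − (-49)²:  R² = (2401 + 3124) / 221 = 25
R = √25 = 5  ⇒  r_B = 5 − 1 = 4

rB=4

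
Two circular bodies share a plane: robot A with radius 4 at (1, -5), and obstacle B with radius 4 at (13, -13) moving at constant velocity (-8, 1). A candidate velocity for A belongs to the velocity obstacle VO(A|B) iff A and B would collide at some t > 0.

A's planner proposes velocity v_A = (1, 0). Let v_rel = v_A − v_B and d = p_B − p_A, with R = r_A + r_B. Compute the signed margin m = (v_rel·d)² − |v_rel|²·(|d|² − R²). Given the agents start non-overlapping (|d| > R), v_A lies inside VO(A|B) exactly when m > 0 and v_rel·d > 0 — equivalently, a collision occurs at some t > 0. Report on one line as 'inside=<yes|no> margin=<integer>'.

d = (12, -8),  |d|² = 208;  R = 4+4 = 8,  c = 208−8² = 144
v_rel = (9, -1),  |v_rel|² = 82;  v_rel·d = (9)·(12) + (-1)·(-8) = 116
82·t² − 232·t + 144 = 0  ⇒  m = 116² − 82·144 = 1648
m = 1648 > 0,  v_rel·d = 116 > 0  ⇒  inside

inside=yes margin=1648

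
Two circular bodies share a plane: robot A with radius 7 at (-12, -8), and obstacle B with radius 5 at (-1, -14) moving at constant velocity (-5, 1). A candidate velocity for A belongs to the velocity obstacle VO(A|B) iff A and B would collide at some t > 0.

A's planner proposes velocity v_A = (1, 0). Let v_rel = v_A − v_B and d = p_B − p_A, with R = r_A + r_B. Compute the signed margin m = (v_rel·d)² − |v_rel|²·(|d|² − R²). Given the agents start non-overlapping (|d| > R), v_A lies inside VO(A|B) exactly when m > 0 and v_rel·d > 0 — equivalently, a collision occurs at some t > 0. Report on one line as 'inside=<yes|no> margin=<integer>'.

d = (11, -6),  |d|² = 157;  R = 7+5 = 12,  c = 157−12² = 13
v_rel = (6, -1),  |v_rel|² = 37;  v_rel·d = (6)·(11) + (-1)·(-6) = 72
37·t² − 144·t + 13 = 0  ⇒  m = 72² − 37·13 = 4703
m = 4703 > 0,  v_rel·d = 72 > 0  ⇒  inside

inside=yes margin=4703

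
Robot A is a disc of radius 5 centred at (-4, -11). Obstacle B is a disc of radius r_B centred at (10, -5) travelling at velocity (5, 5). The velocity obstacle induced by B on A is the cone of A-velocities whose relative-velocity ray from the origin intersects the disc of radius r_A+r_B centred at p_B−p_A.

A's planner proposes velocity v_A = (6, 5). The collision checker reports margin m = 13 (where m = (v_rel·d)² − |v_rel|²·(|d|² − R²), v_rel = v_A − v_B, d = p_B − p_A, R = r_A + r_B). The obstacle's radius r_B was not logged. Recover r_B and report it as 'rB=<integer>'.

m = 13
d = (14, 6);  v_rel = (1, 0),  |v_rel|² = 1
v_rel×d = (1)·(6) − (0)·(14) = 6
since m = R²·1 − 6²:  R² = (36 + 13) / 1 = 49
R = √49 = 7  ⇒  r_B = 7 − 5 = 2

rB=2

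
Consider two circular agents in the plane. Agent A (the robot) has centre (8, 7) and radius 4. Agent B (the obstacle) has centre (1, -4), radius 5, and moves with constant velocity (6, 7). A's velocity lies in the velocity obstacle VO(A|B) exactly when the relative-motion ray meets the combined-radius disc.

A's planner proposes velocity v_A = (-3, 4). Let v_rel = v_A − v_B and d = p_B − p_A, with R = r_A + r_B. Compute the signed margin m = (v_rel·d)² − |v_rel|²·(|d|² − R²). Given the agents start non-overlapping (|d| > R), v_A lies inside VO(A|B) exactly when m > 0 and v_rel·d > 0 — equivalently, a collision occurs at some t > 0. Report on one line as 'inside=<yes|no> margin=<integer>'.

d = (-7, -11),  |d|² = 170;  R = 4+5 = 9,  c = 170−9² = 89
v_rel = (-9, -3),  |v_rel|² = 90;  v_rel·d = (-9)·(-7) + (-3)·(-11) = 96
90·t² − 192·t + 89 = 0  ⇒  m = 96² − 90·89 = 1206
m = 1206 > 0,  v_rel·d = 96 > 0  ⇒  inside

inside=yes margin=1206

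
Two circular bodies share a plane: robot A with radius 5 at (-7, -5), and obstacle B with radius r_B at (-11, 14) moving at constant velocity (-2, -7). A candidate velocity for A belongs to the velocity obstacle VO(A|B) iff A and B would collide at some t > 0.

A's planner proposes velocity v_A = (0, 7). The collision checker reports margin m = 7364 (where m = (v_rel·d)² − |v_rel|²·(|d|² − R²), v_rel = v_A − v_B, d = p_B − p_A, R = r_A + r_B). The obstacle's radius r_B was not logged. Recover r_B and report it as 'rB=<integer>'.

m = 7364
d = (-4, 19);  v_rel = (2, 14),  |v_rel|² = 200
v_rel×d = (2)·(19) − (14)·(-4) = 94
since m = R²·200 − 94²:  R² = (8836 + 7364) / 200 = 81
R = √81 = 9  ⇒  r_B = 9 − 5 = 4

rB=4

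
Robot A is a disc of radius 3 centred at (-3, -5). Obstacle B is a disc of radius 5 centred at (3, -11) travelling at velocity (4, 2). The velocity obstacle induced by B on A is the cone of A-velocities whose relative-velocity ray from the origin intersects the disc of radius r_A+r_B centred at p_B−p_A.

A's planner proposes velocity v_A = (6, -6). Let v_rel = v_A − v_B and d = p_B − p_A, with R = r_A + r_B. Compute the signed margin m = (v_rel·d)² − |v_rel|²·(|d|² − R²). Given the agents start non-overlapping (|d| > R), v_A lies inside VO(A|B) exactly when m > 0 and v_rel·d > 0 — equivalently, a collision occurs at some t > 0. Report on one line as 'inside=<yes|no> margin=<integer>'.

d = (6, -6),  |d|² = 72;  R = 3+5 = 8,  c = 72−8² = 8
v_rel = (2, -8),  |v_rel|² = 68;  v_rel·d = (2)·(6) + (-8)·(-6) = 60
68·t² − 120·t + 8 = 0  ⇒  m = 60² − 68·8 = 3056
m = 3056 > 0,  v_rel·d = 60 > 0  ⇒  inside

inside=yes margin=3056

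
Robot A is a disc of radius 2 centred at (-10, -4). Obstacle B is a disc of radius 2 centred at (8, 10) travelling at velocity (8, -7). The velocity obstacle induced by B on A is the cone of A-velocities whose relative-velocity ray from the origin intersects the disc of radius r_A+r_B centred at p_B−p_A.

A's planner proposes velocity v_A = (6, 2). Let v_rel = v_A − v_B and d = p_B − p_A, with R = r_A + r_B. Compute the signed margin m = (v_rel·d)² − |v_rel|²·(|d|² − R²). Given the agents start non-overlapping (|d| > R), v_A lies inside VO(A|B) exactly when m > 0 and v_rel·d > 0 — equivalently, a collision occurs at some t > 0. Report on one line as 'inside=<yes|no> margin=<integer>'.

d = (18, 14),  |d|² = 520;  R = 2+2 = 4,  c = 520−4² = 504
v_rel = (-2, 9),  |v_rel|² = 85;  v_rel·d = (-2)·(18) + (9)·(14) = 90
85·t² − 180·t + 504 = 0  ⇒  m = 90² − 85·504 = -34740
m = -34740 < 0,  v_rel·d = 90 > 0  ⇒  outside

inside=no margin=-34740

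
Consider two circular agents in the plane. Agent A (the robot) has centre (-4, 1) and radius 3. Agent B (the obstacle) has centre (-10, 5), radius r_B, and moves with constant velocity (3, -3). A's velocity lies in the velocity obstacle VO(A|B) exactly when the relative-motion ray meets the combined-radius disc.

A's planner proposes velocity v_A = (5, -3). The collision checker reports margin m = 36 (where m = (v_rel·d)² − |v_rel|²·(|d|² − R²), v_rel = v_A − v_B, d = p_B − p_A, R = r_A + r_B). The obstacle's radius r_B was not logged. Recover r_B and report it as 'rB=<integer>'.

m = 36
d = (-6, 4);  v_rel = (2, 0),  |v_rel|² = 4
v_rel×d = (2)·(4) − (0)·(-6) = 8
since m = R²·4 − 8²:  R² = (64 + 36) / 4 = 25
R = √25 = 5  ⇒  r_B = 5 − 3 = 2

rB=2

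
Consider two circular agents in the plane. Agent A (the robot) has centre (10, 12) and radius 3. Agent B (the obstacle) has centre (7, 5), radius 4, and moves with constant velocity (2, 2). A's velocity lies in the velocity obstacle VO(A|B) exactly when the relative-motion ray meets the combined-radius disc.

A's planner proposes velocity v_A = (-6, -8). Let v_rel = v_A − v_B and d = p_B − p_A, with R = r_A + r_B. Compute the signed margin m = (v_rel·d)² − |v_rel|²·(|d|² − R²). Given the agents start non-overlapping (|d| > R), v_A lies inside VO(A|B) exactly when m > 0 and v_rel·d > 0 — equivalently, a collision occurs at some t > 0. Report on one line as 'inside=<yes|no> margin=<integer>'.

d = (-3, -7),  |d|² = 58;  R = 3+4 = 7,  c = 58−7² = 9
v_rel = (-8, -10),  |v_rel|² = 164;  v_rel·d = (-8)·(-3) + (-10)·(-7) = 94
164·t² − 188·t + 9 = 0  ⇒  m = 94² − 164·9 = 7360
m = 7360 > 0,  v_rel·d = 94 > 0  ⇒  inside

inside=yes margin=7360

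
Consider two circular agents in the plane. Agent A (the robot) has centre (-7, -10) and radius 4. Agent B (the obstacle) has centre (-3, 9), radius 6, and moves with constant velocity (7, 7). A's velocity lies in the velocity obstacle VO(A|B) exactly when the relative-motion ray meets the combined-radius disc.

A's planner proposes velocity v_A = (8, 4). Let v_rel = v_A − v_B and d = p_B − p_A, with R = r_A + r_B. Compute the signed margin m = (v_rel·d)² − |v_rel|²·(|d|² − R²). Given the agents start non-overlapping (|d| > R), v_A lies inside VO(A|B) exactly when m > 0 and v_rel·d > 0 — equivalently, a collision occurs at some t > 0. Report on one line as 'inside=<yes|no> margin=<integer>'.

d = (4, 19),  |d|² = 377;  R = 4+6 = 10,  c = 377−10² = 277
v_rel = (1, -3),  |v_rel|² = 10;  v_rel·d = (1)·(4) + (-3)·(19) = -53
10·t² + 106·t + 277 = 0  ⇒  m = (-53)² − 10·277 = 39
m = 39 > 0,  v_rel·d = -53 < 0  ⇒  outside

inside=no margin=39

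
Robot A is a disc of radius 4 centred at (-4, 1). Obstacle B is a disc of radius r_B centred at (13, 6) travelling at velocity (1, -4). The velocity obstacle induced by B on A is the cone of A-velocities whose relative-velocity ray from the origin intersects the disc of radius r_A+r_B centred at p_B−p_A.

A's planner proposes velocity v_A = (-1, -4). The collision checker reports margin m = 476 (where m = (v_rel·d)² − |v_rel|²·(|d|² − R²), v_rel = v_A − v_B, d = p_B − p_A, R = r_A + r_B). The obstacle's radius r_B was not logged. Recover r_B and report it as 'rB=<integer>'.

m = 476
d = (17, 5);  v_rel = (-2, 0),  |v_rel|² = 4
v_rel×d = (-2)·(5) − (0)·(17) = -10
since m = R²·4 − (-10)²:  R² = (100 + 476) / 4 = 144
R = √144 = 12  ⇒  r_B = 12 − 4 = 8

rB=8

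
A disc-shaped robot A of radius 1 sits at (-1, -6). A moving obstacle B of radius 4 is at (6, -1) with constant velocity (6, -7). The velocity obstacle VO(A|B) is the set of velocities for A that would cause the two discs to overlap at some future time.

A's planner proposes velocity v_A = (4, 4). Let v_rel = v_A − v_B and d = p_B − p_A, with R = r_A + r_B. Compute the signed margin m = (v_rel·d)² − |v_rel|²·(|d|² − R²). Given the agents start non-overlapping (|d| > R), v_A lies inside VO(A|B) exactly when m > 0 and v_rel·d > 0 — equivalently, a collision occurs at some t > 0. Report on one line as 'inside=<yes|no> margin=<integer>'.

d = (7, 5),  |d|² = 74;  R = 1+4 = 5,  c = 74−5² = 49
v_rel = (-2, 11),  |v_rel|² = 125;  v_rel·d = (-2)·(7) + (11)·(5) = 41
125·t² − 82·t + 49 = 0  ⇒  m = 41² − 125·49 = -4444
m = -4444 < 0,  v_rel·d = 41 > 0  ⇒  outside

inside=no margin=-4444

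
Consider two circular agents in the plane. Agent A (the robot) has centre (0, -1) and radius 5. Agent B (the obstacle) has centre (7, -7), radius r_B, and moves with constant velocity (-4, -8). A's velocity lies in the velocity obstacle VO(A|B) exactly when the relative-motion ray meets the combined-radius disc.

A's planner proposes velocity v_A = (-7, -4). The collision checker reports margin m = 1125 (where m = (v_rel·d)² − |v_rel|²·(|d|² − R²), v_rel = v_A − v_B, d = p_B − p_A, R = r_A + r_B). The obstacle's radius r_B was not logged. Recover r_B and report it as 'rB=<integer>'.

m = 1125
d = (7, -6);  v_rel = (-3, 4),  |v_rel|² = 25
v_rel×d = (-3)·(-6) − (4)·(7) = -10
since m = R²·25 − (-10)²:  R² = (100 + 1125) / 25 = 49
R = √49 = 7  ⇒  r_B = 7 − 5 = 2

rB=2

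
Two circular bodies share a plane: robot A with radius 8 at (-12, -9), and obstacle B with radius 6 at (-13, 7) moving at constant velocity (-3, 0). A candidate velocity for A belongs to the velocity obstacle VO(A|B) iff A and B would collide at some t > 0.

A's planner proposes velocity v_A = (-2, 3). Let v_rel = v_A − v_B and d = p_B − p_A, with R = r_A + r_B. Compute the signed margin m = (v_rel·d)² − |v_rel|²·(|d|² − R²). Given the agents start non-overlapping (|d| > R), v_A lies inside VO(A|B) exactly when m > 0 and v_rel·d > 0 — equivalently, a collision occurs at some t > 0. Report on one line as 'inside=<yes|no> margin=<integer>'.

d = (-1, 16),  |d|² = 257;  R = 8+6 = 14,  c = 257−14² = 61
v_rel = (1, 3),  |v_rel|² = 10;  v_rel·d = (1)·(-1) + (3)·(16) = 47
10·t² − 94·t + 61 = 0  ⇒  m = 47² − 10·61 = 1599
m = 1599 > 0,  v_rel·d = 47 > 0  ⇒  inside

inside=yes margin=1599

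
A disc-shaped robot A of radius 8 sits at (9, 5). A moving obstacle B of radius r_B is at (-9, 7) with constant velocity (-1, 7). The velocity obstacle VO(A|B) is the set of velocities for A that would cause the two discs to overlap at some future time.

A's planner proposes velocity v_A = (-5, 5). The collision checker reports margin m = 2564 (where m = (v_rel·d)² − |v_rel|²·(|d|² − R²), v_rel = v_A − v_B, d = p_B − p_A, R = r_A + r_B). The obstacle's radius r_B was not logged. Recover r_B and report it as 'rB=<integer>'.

m = 2564
d = (-18, 2);  v_rel = (-4, -2),  |v_rel|² = 20
v_rel×d = (-4)·(2) − (-2)·(-18) = -44
since m = R²·20 − (-44)²:  R² = (1936 + 2564) / 20 = 225
R = √225 = 15  ⇒  r_B = 15 − 8 = 7

rB=7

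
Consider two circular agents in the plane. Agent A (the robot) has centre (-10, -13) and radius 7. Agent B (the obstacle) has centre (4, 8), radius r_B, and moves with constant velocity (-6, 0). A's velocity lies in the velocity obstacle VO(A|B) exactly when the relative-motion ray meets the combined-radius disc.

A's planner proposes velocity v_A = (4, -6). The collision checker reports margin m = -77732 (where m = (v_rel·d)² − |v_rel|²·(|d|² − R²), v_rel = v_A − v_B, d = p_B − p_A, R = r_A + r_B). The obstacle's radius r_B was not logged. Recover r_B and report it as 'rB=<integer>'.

m = -77732
d = (14, 21);  v_rel = (10, -6),  |v_rel|² = 136
v_rel×d = (10)·(21) − (-6)·(14) = 294
since m = R²·136 − 294²:  R² = (86436 + -77732) / 136 = 64
R = √64 = 8  ⇒  r_B = 8 − 7 = 1

rB=1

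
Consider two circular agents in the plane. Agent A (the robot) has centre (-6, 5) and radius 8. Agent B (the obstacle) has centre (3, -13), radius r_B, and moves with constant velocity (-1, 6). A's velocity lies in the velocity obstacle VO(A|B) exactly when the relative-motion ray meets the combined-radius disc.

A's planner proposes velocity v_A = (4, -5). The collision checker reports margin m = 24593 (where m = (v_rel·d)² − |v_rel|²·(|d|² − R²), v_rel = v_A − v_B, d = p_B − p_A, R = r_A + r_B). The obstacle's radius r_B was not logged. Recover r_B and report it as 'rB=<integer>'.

m = 24593
d = (9, -18);  v_rel = (5, -11),  |v_rel|² = 146
v_rel×d = (5)·(-18) − (-11)·(9) = 9
since m = R²·146 − 9²:  R² = (81 + 24593) / 146 = 169
R = √169 = 13  ⇒  r_B = 13 − 8 = 5

rB=5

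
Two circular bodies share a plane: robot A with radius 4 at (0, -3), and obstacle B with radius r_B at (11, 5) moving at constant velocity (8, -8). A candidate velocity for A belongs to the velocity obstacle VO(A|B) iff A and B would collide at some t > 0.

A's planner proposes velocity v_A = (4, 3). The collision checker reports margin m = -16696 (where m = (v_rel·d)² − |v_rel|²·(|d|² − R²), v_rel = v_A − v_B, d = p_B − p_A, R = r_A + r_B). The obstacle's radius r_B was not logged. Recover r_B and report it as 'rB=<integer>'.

m = -16696
d = (11, 8);  v_rel = (-4, 11),  |v_rel|² = 137
v_rel×d = (-4)·(8) − (11)·(11) = -153
since m = R²·137 − (-153)²:  R² = (23409 + -16696) / 137 = 49
R = √49 = 7  ⇒  r_B = 7 − 4 = 3

rB=3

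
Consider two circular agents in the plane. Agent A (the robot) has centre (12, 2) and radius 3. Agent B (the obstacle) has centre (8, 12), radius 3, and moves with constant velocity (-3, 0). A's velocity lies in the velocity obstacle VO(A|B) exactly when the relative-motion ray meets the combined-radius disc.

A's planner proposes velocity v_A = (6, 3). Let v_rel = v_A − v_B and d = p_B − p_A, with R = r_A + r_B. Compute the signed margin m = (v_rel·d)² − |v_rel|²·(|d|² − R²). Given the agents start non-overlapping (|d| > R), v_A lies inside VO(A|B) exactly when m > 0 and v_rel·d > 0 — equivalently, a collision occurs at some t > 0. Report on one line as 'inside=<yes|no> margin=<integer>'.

d = (-4, 10),  |d|² = 116;  R = 3+3 = 6,  c = 116−6² = 80
v_rel = (9, 3),  |v_rel|² = 90;  v_rel·d = (9)·(-4) + (3)·(10) = -6
90·t² + 12·t + 80 = 0  ⇒  m = (-6)² − 90·80 = -7164
m = -7164 < 0,  v_rel·d = -6 < 0  ⇒  outside

inside=no margin=-7164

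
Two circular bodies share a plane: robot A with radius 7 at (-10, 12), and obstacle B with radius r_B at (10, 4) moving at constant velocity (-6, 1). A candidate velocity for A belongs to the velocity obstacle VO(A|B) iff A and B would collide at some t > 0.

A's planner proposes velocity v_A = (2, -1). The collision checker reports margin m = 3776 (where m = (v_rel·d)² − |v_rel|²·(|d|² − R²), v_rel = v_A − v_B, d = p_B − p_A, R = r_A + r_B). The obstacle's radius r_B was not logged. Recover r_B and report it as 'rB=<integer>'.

m = 3776
d = (20, -8);  v_rel = (8, -2),  |v_rel|² = 68
v_rel×d = (8)·(-8) − (-2)·(20) = -24
since m = R²·68 − (-24)²:  R² = (576 + 3776) / 68 = 64
R = √64 = 8  ⇒  r_B = 8 − 7 = 1

rB=1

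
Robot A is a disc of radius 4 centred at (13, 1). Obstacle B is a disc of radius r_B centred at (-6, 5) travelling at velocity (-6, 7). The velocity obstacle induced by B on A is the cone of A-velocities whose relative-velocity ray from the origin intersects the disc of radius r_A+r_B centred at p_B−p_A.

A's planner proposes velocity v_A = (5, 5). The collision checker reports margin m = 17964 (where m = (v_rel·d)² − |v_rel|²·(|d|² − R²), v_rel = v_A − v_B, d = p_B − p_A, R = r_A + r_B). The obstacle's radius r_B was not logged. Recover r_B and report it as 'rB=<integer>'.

m = 17964
d = (-19, 4);  v_rel = (11, -2),  |v_rel|² = 125
v_rel×d = (11)·(4) − (-2)·(-19) = 6
since m = R²·125 − 6²:  R² = (36 + 17964) / 125 = 144
R = √144 = 12  ⇒  r_B = 12 − 4 = 8

rB=8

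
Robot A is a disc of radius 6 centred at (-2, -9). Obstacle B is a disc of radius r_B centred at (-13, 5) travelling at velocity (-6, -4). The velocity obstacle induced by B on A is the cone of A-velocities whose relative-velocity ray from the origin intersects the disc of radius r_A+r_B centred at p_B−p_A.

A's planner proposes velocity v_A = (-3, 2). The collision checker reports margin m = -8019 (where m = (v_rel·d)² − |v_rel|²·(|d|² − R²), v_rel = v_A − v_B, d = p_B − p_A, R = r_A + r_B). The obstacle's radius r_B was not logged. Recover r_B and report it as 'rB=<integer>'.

m = -8019
d = (-11, 14);  v_rel = (3, 6),  |v_rel|² = 45
v_rel×d = (3)·(14) − (6)·(-11) = 108
since m = R²·45 − 108²:  R² = (11664 + -8019) / 45 = 81
R = √81 = 9  ⇒  r_B = 9 − 6 = 3

rB=3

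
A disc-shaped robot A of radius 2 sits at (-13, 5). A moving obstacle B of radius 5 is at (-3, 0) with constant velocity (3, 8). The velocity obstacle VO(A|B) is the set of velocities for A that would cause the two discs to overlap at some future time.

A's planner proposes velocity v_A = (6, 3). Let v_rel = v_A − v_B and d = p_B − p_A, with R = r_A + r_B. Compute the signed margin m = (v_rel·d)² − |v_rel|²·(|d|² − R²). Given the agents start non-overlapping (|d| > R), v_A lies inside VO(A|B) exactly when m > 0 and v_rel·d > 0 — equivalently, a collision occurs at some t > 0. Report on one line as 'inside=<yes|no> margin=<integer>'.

d = (10, -5),  |d|² = 125;  R = 2+5 = 7,  c = 125−7² = 76
v_rel = (3, -5),  |v_rel|² = 34;  v_rel·d = (3)·(10) + (-5)·(-5) = 55
34·t² − 110·t + 76 = 0  ⇒  m = 55² − 34·76 = 441
m = 441 > 0,  v_rel·d = 55 > 0  ⇒  inside

inside=yes margin=441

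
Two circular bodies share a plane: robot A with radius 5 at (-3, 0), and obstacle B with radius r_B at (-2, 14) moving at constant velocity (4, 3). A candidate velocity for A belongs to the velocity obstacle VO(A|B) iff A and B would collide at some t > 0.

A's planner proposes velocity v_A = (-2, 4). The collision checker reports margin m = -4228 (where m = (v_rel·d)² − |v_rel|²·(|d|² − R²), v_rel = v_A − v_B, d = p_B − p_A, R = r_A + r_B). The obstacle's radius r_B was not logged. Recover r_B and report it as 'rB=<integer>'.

m = -4228
d = (1, 14);  v_rel = (-6, 1),  |v_rel|² = 37
v_rel×d = (-6)·(14) − (1)·(1) = -85
since m = R²·37 − (-85)²:  R² = (7225 + -4228) / 37 = 81
R = √81 = 9  ⇒  r_B = 9 − 5 = 4

rB=4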